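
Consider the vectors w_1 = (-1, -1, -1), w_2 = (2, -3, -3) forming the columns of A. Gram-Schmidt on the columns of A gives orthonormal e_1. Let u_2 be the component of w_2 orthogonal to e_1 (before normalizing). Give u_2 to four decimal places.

u_2 = (3.3333, -1.6667, -1.6667)

w_1 = (-1, -1, -1); ‖w_1‖ = 1.7321, so e_1 = (-0.5774, -0.5774, -0.5774).
e_1·w_2 = (-0.5774)·2 + (-0.5774)·(-3) + (-0.5774)·(-3) = 2.3094.
u_2 = w_2 − 2.3094·e_1 = (3.3333, -1.6667, -1.6667).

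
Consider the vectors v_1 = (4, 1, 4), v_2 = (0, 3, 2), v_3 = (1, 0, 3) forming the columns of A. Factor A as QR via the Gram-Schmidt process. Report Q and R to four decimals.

v_1 = (4, 1, 4); ‖v_1‖ = 5.7446, so q_1 = (0.6963, 0.1741, 0.6963).
q_1·v_2 = 0.6963·0 + 0.1741·3 + 0.6963·2 = 1.9149.
u_2 = v_2 − 1.9149·q_1 = (-1.3333, 2.6667, 0.6667).
‖u_2‖ = 3.0551, so q_2 = (-0.4364, 0.8729, 0.2182).
q_1·v_3 = 0.6963·1 + 0.1741·0 + 0.6963·3 = 2.7852; q_2·v_3 = (-0.4364)·1 + 0.8729·0 + 0.2182·3 = 0.2182.
u_3 = v_3 − 2.7852·q_1 − 0.2182·q_2 = (-0.8442, -0.6753, 1.0130).
‖u_3‖ = 1.4815, so q_3 = (-0.5698, -0.4558, 0.6838).

Q = [[0.6963, -0.4364, -0.5698], [0.1741, 0.8729, -0.4558], [0.6963, 0.2182, 0.6838]], R = [[5.7446, 1.9149, 2.7852], [0.0000, 3.0551, 0.2182], [0.0000, 0.0000, 1.4815]]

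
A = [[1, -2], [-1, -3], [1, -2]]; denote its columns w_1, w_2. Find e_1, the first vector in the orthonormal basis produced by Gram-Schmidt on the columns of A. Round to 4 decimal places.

w_1 = (1, -1, 1); ‖w_1‖ = 1.7321, so e_1 = (0.5774, -0.5774, 0.5774).

e_1 = (0.5774, -0.5774, 0.5774)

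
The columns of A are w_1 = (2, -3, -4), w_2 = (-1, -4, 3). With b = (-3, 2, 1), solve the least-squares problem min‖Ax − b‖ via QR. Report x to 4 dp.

x = (-0.5600, -0.1200)

q_1 = w_1/‖w_1‖ = (2, -3, -4)/5.3852 = (0.3714, -0.5571, -0.7428).
r_{12} = q_1·w_2 = -0.3714.
u_2 = w_2 + 0.3714·q_1 = (-0.8621, -4.2069, 2.7241).
‖u_2‖ = 5.0855, so q_2 = (-0.1695, -0.8272, 0.5357).
Qᵀb = (-2.9711, -0.6103).
Back-substitute: x_2 = -0.6103/5.0855 = -0.1200.
x_1 = (-2.9711 + 0.3714·(-0.1200))/5.3852 = -0.5600.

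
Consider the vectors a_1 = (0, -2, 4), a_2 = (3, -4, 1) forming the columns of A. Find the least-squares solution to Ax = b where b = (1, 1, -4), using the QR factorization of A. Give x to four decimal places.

x = (-1.0851, 0.3085)

q_1 = a_1/‖a_1‖ = (0, -2, 4)/4.4721 = (0.0000, -0.4472, 0.8944).
r_{12} = q_1·a_2 = 2.6833.
u_2 = a_2 − 2.6833·q_1 = (3.0000, -2.8000, -1.4000).
‖u_2‖ = 4.3359, so q_2 = (0.6919, -0.6458, -0.3229).
Qᵀb = (-4.0249, 1.3377).
Back-substitute: x_2 = 1.3377/4.3359 = 0.3085.
x_1 = (-4.0249 − 2.6833·0.3085)/4.4721 = -1.0851.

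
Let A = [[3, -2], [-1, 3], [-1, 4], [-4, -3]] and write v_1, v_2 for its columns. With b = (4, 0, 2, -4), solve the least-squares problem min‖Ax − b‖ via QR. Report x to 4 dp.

x = (0.9756, 0.3415)

v_1 = (3, -1, -1, -4); ‖v_1‖ = 5.1962, so e_1 = (0.5774, -0.1925, -0.1925, -0.7698).
e_1·v_2 = 0.5774·(-2) + (-0.1925)·3 + (-0.1925)·4 + (-0.7698)·(-3) = -0.1925.
u_2 = v_2 + 0.1925·e_1 = (-1.8889, 2.9630, 3.9630, -3.1481).
‖u_2‖ = 6.1614, so e_2 = (-0.3066, 0.4809, 0.6432, -0.5109).
Qᵀb = (5.0037, 2.1039).
Back-substitute: x_2 = 2.1039/6.1614 = 0.3415.
x_1 = (5.0037 + 0.1925·0.3415)/5.1962 = 0.9756.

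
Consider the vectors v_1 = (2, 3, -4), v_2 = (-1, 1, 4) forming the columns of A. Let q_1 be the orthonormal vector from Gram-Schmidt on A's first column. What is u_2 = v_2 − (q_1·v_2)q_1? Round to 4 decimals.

u_2 = (0.0345, 2.5517, 1.9310)

v_1 = (2, 3, -4); ‖v_1‖ = 5.3852, so q_1 = (0.3714, 0.5571, -0.7428).
q_1·v_2 = 0.3714·(-1) + 0.5571·1 + (-0.7428)·4 = -2.7854.
u_2 = v_2 + 2.7854·q_1 = (0.0345, 2.5517, 1.9310).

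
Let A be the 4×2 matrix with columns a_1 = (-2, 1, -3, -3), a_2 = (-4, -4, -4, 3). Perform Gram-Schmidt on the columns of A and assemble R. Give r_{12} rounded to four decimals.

r_{12} = 1.4596

a_1 = (-2, 1, -3, -3); ‖a_1‖ = 4.7958, so e_1 = (-0.4170, 0.2085, -0.6255, -0.6255).
r_{12} = e_1·a_2 = 1.4596.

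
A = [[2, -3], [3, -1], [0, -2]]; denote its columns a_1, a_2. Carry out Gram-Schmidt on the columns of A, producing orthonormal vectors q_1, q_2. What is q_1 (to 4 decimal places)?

q_1 = a_1/‖a_1‖ = (2, 3, 0)/3.6056 = (0.5547, 0.8321, 0.0000).

q_1 = (0.5547, 0.8321, 0.0000)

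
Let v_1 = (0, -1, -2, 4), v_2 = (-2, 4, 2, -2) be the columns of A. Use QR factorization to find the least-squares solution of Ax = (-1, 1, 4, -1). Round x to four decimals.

x = (-0.3253, 0.3855)

v_1 = (0, -1, -2, 4); ‖v_1‖ = 4.5826, so q_1 = (0.0000, -0.2182, -0.4364, 0.8729).
q_1·v_2 = 0.0000·(-2) + (-0.2182)·4 + (-0.4364)·2 + 0.8729·(-2) = -3.4915.
u_2 = v_2 + 3.4915·q_1 = (-2.0000, 3.2381, 0.4762, 1.0476).
‖u_2‖ = 3.9761, so q_2 = (-0.5030, 0.8144, 0.1198, 0.2635).
Qᵀb = (-2.8368, 1.5330).
Back-substitute: x_2 = 1.5330/3.9761 = 0.3855.
x_1 = (-2.8368 + 3.4915·0.3855)/4.5826 = -0.3253.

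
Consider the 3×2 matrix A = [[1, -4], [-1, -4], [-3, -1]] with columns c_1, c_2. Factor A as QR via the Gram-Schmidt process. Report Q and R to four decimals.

Q = [[0.3015, -0.7532], [-0.3015, -0.6570], [-0.9045, -0.0321]], R = [[3.3166, 0.9045], [0.0000, 5.6729]]

c_1 = (1, -1, -3); ‖c_1‖ = 3.3166, so e_1 = (0.3015, -0.3015, -0.9045).
e_1·c_2 = 0.3015·(-4) + (-0.3015)·(-4) + (-0.9045)·(-1) = 0.9045.
u_2 = c_2 − 0.9045·e_1 = (-4.2727, -3.7273, -0.1818).
‖u_2‖ = 5.6729, so e_2 = (-0.7532, -0.6570, -0.0321).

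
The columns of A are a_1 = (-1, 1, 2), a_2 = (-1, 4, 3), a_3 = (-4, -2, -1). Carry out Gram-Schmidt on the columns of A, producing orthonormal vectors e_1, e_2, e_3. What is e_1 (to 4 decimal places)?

e_1 = (-0.4082, 0.4082, 0.8165)

e_1 = a_1/‖a_1‖ = (-1, 1, 2)/2.4495 = (-0.4082, 0.4082, 0.8165).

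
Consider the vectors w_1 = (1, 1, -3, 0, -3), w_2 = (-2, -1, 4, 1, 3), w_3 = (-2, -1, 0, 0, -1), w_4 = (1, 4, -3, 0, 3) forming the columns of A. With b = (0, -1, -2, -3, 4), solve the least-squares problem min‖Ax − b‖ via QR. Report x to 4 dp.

x = (-4.7150, -3.5217, 1.5072, 0.5556)

e_1 = w_1/‖w_1‖ = (1, 1, -3, 0, -3)/4.4721 = (0.2236, 0.2236, -0.6708, 0.0000, -0.6708).
r_{12} = e_1·w_2 = -5.3666.
u_2 = w_2 + 5.3666·e_1 = (-0.8000, 0.2000, 0.4000, 1.0000, -0.6000).
‖u_2‖ = 1.4832, so e_2 = (-0.5394, 0.1348, 0.2697, 0.6742, -0.4045).
r_{13} = e_1·w_3 = 0.0000; r_{23} = e_2·w_3 = 1.3484.
u_3 = w_3 + 0.0000·e_1 − 1.3484·e_2 = (-1.2727, -1.1818, -0.3636, -0.9091, -0.4545).
‖u_3‖ = 2.0449, so e_3 = (-0.6224, -0.5779, -0.1778, -0.4446, -0.2223).
r_{14} = e_1·w_4 = 1.1180; r_{24} = e_2·w_4 = -2.0226; r_{34} = e_3·w_4 = -3.0674.
u_4 = w_4 − 1.1180·e_1 + 2.0226·e_2 + 3.0674·e_3 = (-2.2500, 2.2500, -2.2500, 0.0000, 2.2500).
‖u_4‖ = 4.5000, so e_4 = (-0.5000, 0.5000, -0.5000, 0.0000, 0.5000).
Qᵀb = (-1.5652, -4.3149, 1.3781, 2.5000).
Back-substitute: x_4 = 2.5000/4.5000 = 0.5556.
x_3 = (1.3781 + 3.0674·0.5556)/2.0449 = 1.5072.
x_2 = (-4.3149 − 1.3484·1.5072 + 2.0226·0.5556)/1.4832 = -3.5217.
x_1 = (-1.5652 + 5.3666·(-3.5217) + 0.0000·1.5072 − 1.1180·0.5556)/4.4721 = -4.7150.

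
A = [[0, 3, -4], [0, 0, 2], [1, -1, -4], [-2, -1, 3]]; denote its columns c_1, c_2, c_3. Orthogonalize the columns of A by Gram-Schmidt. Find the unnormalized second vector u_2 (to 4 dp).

u_2 = (3.0000, 0.0000, -1.2000, -0.6000)

c_1 = (0, 0, 1, -2); ‖c_1‖ = 2.2361, so e_1 = (0.0000, 0.0000, 0.4472, -0.8944).
e_1·c_2 = 0.0000·3 + 0.0000·0 + 0.4472·(-1) + (-0.8944)·(-1) = 0.4472.
u_2 = c_2 − 0.4472·e_1 = (3.0000, 0.0000, -1.2000, -0.6000).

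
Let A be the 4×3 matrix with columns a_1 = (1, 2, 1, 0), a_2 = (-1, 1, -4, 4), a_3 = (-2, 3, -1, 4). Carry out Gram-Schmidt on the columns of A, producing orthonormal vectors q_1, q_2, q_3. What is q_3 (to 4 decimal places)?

q_3 = (-0.7970, 0.1406, 0.5157, 0.2813)

q_1 = a_1/‖a_1‖ = (1, 2, 1, 0)/2.4495 = (0.4082, 0.8165, 0.4082, 0.0000).
r_{12} = q_1·a_2 = -1.2247.
u_2 = a_2 + 1.2247·q_1 = (-0.5000, 2.0000, -3.5000, 4.0000).
‖u_2‖ = 5.7009, so q_2 = (-0.0877, 0.3508, -0.6139, 0.7016).
r_{13} = q_1·a_3 = 1.2247; r_{23} = q_2·a_3 = 4.6484.
u_3 = a_3 − 1.2247·q_1 − 4.6484·q_2 = (-2.0923, 0.3692, 1.3538, 0.7385).
‖u_3‖ = 2.6253, so q_3 = (-0.7970, 0.1406, 0.5157, 0.2813).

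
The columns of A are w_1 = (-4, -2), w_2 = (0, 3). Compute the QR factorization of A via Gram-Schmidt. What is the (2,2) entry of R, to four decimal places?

q_1 = w_1/‖w_1‖ = (-4, -2)/4.4721 = (-0.8944, -0.4472).
r_{12} = q_1·w_2 = -1.3416.
u_2 = w_2 + 1.3416·q_1 = (-1.2000, 2.4000).
r_{22} = ‖u_2‖ = 2.6833.

r_{22} = 2.6833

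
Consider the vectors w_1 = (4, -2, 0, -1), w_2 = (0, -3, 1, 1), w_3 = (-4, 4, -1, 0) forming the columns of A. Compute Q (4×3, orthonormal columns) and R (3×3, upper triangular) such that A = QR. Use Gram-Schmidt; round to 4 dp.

Q = [[0.8729, -0.3041, -0.3396], [-0.4364, -0.8058, -0.4002], [0.0000, 0.3193, -0.6428], [-0.2182, 0.3953, -0.5579]], R = [[4.5826, 1.0911, -5.2372], [0.0000, 3.1320, -2.3262], [0.0000, 0.0000, 0.4002]]

w_1 = (4, -2, 0, -1); ‖w_1‖ = 4.5826, so q_1 = (0.8729, -0.4364, 0.0000, -0.2182).
q_1·w_2 = 0.8729·0 + (-0.4364)·(-3) + 0.0000·1 + (-0.2182)·1 = 1.0911.
u_2 = w_2 − 1.0911·q_1 = (-0.9524, -2.5238, 1.0000, 1.2381).
‖u_2‖ = 3.1320, so q_2 = (-0.3041, -0.8058, 0.3193, 0.3953).
q_1·w_3 = 0.8729·(-4) + (-0.4364)·4 + 0.0000·(-1) + (-0.2182)·0 = -5.2372; q_2·w_3 = (-0.3041)·(-4) + (-0.8058)·4 + 0.3193·(-1) + 0.3953·0 = -2.3262.
u_3 = w_3 + 5.2372·q_1 + 2.3262·q_2 = (-0.1359, -0.1602, -0.2573, -0.2233).
‖u_3‖ = 0.4002, so q_3 = (-0.3396, -0.4002, -0.6428, -0.5579).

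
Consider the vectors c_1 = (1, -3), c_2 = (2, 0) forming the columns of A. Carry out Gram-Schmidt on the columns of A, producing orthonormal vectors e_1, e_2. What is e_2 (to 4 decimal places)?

c_1 = (1, -3); ‖c_1‖ = 3.1623, so e_1 = (0.3162, -0.9487).
e_1·c_2 = 0.3162·2 + (-0.9487)·0 = 0.6325.
u_2 = c_2 − 0.6325·e_1 = (1.8000, 0.6000).
‖u_2‖ = 1.8974, so e_2 = (0.9487, 0.3162).

e_2 = (0.9487, 0.3162)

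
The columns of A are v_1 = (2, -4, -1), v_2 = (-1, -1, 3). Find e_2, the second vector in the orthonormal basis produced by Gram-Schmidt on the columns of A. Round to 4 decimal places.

e_1 = v_1/‖v_1‖ = (2, -4, -1)/4.5826 = (0.4364, -0.8729, -0.2182).
r_{12} = e_1·v_2 = -0.2182.
u_2 = v_2 + 0.2182·e_1 = (-0.9048, -1.1905, 2.9524).
‖u_2‖ = 3.3094, so e_2 = (-0.2734, -0.3597, 0.8921).

e_2 = (-0.2734, -0.3597, 0.8921)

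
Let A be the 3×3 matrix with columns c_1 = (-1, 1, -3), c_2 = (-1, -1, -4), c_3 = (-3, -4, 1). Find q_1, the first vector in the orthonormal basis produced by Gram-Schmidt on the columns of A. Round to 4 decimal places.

c_1 = (-1, 1, -3); ‖c_1‖ = 3.3166, so q_1 = (-0.3015, 0.3015, -0.9045).

q_1 = (-0.3015, 0.3015, -0.9045)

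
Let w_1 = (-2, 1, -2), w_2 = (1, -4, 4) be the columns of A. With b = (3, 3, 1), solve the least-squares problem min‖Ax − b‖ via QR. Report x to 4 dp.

w_1 = (-2, 1, -2); ‖w_1‖ = 3.0000, so e_1 = (-0.6667, 0.3333, -0.6667).
e_1·w_2 = (-0.6667)·1 + 0.3333·(-4) + (-0.6667)·4 = -4.6667.
u_2 = w_2 + 4.6667·e_1 = (-2.1111, -2.4444, 0.8889).
‖u_2‖ = 3.3500, so e_2 = (-0.6302, -0.7297, 0.2653).
Qᵀb = (-1.6667, -3.8143).
Back-substitute: x_2 = -3.8143/3.3500 = -1.1386.
x_1 = (-1.6667 + 4.6667·(-1.1386))/3.0000 = -2.3267.

x = (-2.3267, -1.1386)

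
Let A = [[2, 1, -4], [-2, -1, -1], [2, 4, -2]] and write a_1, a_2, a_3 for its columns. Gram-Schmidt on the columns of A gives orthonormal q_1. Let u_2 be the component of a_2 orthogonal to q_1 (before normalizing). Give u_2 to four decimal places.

a_1 = (2, -2, 2); ‖a_1‖ = 3.4641, so q_1 = (0.5774, -0.5774, 0.5774).
q_1·a_2 = 0.5774·1 + (-0.5774)·(-1) + 0.5774·4 = 3.4641.
u_2 = a_2 − 3.4641·q_1 = (-1.0000, 1.0000, 2.0000).

u_2 = (-1.0000, 1.0000, 2.0000)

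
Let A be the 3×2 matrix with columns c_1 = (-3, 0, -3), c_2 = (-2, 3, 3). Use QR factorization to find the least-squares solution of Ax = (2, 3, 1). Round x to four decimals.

x = (-0.4496, 0.3023)

q_1 = c_1/‖c_1‖ = (-3, 0, -3)/4.2426 = (-0.7071, 0.0000, -0.7071).
r_{12} = q_1·c_2 = -0.7071.
u_2 = c_2 + 0.7071·q_1 = (-2.5000, 3.0000, 2.5000).
‖u_2‖ = 4.6368, so q_2 = (-0.5392, 0.6470, 0.5392).
Qᵀb = (-2.1213, 1.4018).
Back-substitute: x_2 = 1.4018/4.6368 = 0.3023.
x_1 = (-2.1213 + 0.7071·0.3023)/4.2426 = -0.4496.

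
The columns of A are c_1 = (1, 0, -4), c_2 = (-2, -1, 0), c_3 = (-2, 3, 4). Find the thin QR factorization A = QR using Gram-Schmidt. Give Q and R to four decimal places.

Q = [[0.2425, -0.8623, -0.4444], [0.0000, -0.4581, 0.8889], [-0.9701, -0.2156, -0.1111]], R = [[4.1231, -0.4851, -4.3656], [0.0000, 2.1828, -0.5120], [0.0000, 0.0000, 3.1111]]

c_1 = (1, 0, -4); ‖c_1‖ = 4.1231, so q_1 = (0.2425, 0.0000, -0.9701).
q_1·c_2 = 0.2425·(-2) + 0.0000·(-1) + (-0.9701)·0 = -0.4851.
u_2 = c_2 + 0.4851·q_1 = (-1.8824, -1.0000, -0.4706).
‖u_2‖ = 2.1828, so q_2 = (-0.8623, -0.4581, -0.2156).
q_1·c_3 = 0.2425·(-2) + 0.0000·3 + (-0.9701)·4 = -4.3656; q_2·c_3 = (-0.8623)·(-2) + (-0.4581)·3 + (-0.2156)·4 = -0.5120.
u_3 = c_3 + 4.3656·q_1 + 0.5120·q_2 = (-1.3827, 2.7654, -0.3457).
‖u_3‖ = 3.1111, so q_3 = (-0.4444, 0.8889, -0.1111).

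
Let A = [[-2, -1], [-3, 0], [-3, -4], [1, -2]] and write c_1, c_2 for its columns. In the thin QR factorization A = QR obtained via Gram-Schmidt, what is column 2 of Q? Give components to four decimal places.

c_1 = (-2, -3, -3, 1); ‖c_1‖ = 4.7958, so q_1 = (-0.4170, -0.6255, -0.6255, 0.2085).
q_1·c_2 = (-0.4170)·(-1) + (-0.6255)·0 + (-0.6255)·(-4) + 0.2085·(-2) = 2.5022.
u_2 = c_2 − 2.5022·q_1 = (0.0435, 1.5652, -2.4348, -2.5217).
‖u_2‖ = 3.8392, so q_2 = (0.0113, 0.4077, -0.6342, -0.6568).

q_2 = (0.0113, 0.4077, -0.6342, -0.6568)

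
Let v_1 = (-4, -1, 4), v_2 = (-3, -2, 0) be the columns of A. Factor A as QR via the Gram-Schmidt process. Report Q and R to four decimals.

Q = [[-0.6963, -0.4904], [-0.1741, -0.5930], [0.6963, -0.6386]], R = [[5.7446, 2.4371], [0.0000, 2.6572]]

v_1 = (-4, -1, 4); ‖v_1‖ = 5.7446, so e_1 = (-0.6963, -0.1741, 0.6963).
e_1·v_2 = (-0.6963)·(-3) + (-0.1741)·(-2) + 0.6963·0 = 2.4371.
u_2 = v_2 − 2.4371·e_1 = (-1.3030, -1.5758, -1.6970).
‖u_2‖ = 2.6572, so e_2 = (-0.4904, -0.5930, -0.6386).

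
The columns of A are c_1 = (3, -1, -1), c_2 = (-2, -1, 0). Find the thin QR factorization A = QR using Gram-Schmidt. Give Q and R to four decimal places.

c_1 = (3, -1, -1); ‖c_1‖ = 3.3166, so q_1 = (0.9045, -0.3015, -0.3015).
q_1·c_2 = 0.9045·(-2) + (-0.3015)·(-1) + (-0.3015)·0 = -1.5076.
u_2 = c_2 + 1.5076·q_1 = (-0.6364, -1.4545, -0.4545).
‖u_2‖ = 1.6514, so q_2 = (-0.3853, -0.8808, -0.2752).

Q = [[0.9045, -0.3853], [-0.3015, -0.8808], [-0.3015, -0.2752]], R = [[3.3166, -1.5076], [0.0000, 1.6514]]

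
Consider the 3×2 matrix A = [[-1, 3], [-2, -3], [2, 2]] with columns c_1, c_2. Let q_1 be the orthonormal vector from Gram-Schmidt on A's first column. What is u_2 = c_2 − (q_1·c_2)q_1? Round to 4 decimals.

q_1 = c_1/‖c_1‖ = (-1, -2, 2)/3.0000 = (-0.3333, -0.6667, 0.6667).
r_{12} = q_1·c_2 = 2.3333.
u_2 = c_2 − 2.3333·q_1 = (3.7778, -1.4444, 0.4444).

u_2 = (3.7778, -1.4444, 0.4444)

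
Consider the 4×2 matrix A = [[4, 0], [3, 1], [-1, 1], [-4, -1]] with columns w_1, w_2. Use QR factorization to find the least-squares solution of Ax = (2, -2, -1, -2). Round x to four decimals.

w_1 = (4, 3, -1, -4); ‖w_1‖ = 6.4807, so e_1 = (0.6172, 0.4629, -0.1543, -0.6172).
e_1·w_2 = 0.6172·0 + 0.4629·1 + (-0.1543)·1 + (-0.6172)·(-1) = 0.9258.
u_2 = w_2 − 0.9258·e_1 = (-0.5714, 0.5714, 1.1429, -0.4286).
‖u_2‖ = 1.4639, so e_2 = (-0.3904, 0.3904, 0.7807, -0.2928).
Qᵀb = (1.6973, -1.7566).
Back-substitute: x_2 = -1.7566/1.4639 = -1.2000.
x_1 = (1.6973 − 0.9258·(-1.2000))/6.4807 = 0.4333.

x = (0.4333, -1.2000)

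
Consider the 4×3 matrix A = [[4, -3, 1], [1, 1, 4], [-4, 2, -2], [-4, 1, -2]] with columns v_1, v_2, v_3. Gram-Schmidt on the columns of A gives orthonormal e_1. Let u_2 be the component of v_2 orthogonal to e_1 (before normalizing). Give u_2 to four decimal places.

v_1 = (4, 1, -4, -4); ‖v_1‖ = 7.0000, so e_1 = (0.5714, 0.1429, -0.5714, -0.5714).
e_1·v_2 = 0.5714·(-3) + 0.1429·1 + (-0.5714)·2 + (-0.5714)·1 = -3.2857.
u_2 = v_2 + 3.2857·e_1 = (-1.1224, 1.4694, 0.1224, -0.8776).

u_2 = (-1.1224, 1.4694, 0.1224, -0.8776)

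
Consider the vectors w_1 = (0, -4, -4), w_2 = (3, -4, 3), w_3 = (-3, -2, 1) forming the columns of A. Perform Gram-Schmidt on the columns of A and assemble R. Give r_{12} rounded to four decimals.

r_{12} = 0.7071

q_1 = w_1/‖w_1‖ = (0, -4, -4)/5.6569 = (0.0000, -0.7071, -0.7071).
r_{12} = q_1·w_2 = 0.7071.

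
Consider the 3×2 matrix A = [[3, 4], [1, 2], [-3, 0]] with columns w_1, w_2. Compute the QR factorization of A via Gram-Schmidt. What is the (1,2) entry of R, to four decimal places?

r_{12} = 3.2118

w_1 = (3, 1, -3); ‖w_1‖ = 4.3589, so q_1 = (0.6882, 0.2294, -0.6882).
r_{12} = q_1·w_2 = 3.2118.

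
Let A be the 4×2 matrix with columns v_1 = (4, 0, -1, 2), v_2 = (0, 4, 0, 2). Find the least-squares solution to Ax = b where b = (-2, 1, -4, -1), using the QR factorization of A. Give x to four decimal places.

v_1 = (4, 0, -1, 2); ‖v_1‖ = 4.5826, so q_1 = (0.8729, 0.0000, -0.2182, 0.4364).
q_1·v_2 = 0.8729·0 + 0.0000·4 + (-0.2182)·0 + 0.4364·2 = 0.8729.
u_2 = v_2 − 0.8729·q_1 = (-0.7619, 4.0000, 0.1905, 1.6190).
‖u_2‖ = 4.3861, so q_2 = (-0.1737, 0.9120, 0.0434, 0.3691).
Qᵀb = (-1.3093, 0.7165).
Back-substitute: x_2 = 0.7165/4.3861 = 0.1634.
x_1 = (-1.3093 − 0.8729·0.1634)/4.5826 = -0.3168.

x = (-0.3168, 0.1634)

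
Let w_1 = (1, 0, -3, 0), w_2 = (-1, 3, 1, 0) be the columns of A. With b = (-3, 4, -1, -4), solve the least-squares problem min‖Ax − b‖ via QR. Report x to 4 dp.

x = (0.5957, 1.4894)

q_1 = w_1/‖w_1‖ = (1, 0, -3, 0)/3.1623 = (0.3162, 0.0000, -0.9487, 0.0000).
r_{12} = q_1·w_2 = -1.2649.
u_2 = w_2 + 1.2649·q_1 = (-0.6000, 3.0000, -0.2000, 0.0000).
‖u_2‖ = 3.0659, so q_2 = (-0.1957, 0.9785, -0.0652, 0.0000).
Qᵀb = (0.0000, 4.5663).
Back-substitute: x_2 = 4.5663/3.0659 = 1.4894.
x_1 = (0.0000 + 1.2649·1.4894)/3.1623 = 0.5957.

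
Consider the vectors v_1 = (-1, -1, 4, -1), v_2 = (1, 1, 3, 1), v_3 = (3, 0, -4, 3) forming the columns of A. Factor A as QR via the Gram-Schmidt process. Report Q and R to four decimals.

Q = [[-0.2294, 0.5298, 0.4082], [-0.2294, 0.5298, -0.8165], [0.9177, 0.3974, 0.0000], [-0.2294, 0.5298, 0.4082]], R = [[4.3589, 2.0647, -5.0471], [0.0000, 2.7815, 1.5894], [0.0000, 0.0000, 2.4495]]

v_1 = (-1, -1, 4, -1); ‖v_1‖ = 4.3589, so q_1 = (-0.2294, -0.2294, 0.9177, -0.2294).
q_1·v_2 = (-0.2294)·1 + (-0.2294)·1 + 0.9177·3 + (-0.2294)·1 = 2.0647.
u_2 = v_2 − 2.0647·q_1 = (1.4737, 1.4737, 1.1053, 1.4737).
‖u_2‖ = 2.7815, so q_2 = (0.5298, 0.5298, 0.3974, 0.5298).
q_1·v_3 = (-0.2294)·3 + (-0.2294)·0 + 0.9177·(-4) + (-0.2294)·3 = -5.0471; q_2·v_3 = 0.5298·3 + 0.5298·0 + 0.3974·(-4) + 0.5298·3 = 1.5894.
u_3 = v_3 + 5.0471·q_1 − 1.5894·q_2 = (1.0000, -2.0000, 0.0000, 1.0000).
‖u_3‖ = 2.4495, so q_3 = (0.4082, -0.8165, 0.0000, 0.4082).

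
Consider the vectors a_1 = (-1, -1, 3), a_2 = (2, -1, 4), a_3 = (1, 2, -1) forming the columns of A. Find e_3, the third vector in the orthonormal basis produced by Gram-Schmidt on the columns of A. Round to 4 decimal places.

a_1 = (-1, -1, 3); ‖a_1‖ = 3.3166, so e_1 = (-0.3015, -0.3015, 0.9045).
e_1·a_2 = (-0.3015)·2 + (-0.3015)·(-1) + 0.9045·4 = 3.3166.
u_2 = a_2 − 3.3166·e_1 = (3.0000, 0.0000, 1.0000).
‖u_2‖ = 3.1623, so e_2 = (0.9487, 0.0000, 0.3162).
e_1·a_3 = (-0.3015)·1 + (-0.3015)·2 + 0.9045·(-1) = -1.8091; e_2·a_3 = 0.9487·1 + 0.0000·2 + 0.3162·(-1) = 0.6325.
u_3 = a_3 + 1.8091·e_1 − 0.6325·e_2 = (-0.1455, 1.4545, 0.4364).
‖u_3‖ = 1.5255, so e_3 = (-0.0953, 0.9535, 0.2860).

e_3 = (-0.0953, 0.9535, 0.2860)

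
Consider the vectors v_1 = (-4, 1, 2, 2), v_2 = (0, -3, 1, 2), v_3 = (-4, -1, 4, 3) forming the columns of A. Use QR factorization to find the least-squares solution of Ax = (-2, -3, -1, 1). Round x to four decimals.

v_1 = (-4, 1, 2, 2); ‖v_1‖ = 5.0000, so e_1 = (-0.8000, 0.2000, 0.4000, 0.4000).
e_1·v_2 = (-0.8000)·0 + 0.2000·(-3) + 0.4000·1 + 0.4000·2 = 0.6000.
u_2 = v_2 − 0.6000·e_1 = (0.4800, -3.1200, 0.7600, 1.7600).
‖u_2‖ = 3.6932, so e_2 = (0.1300, -0.8448, 0.2058, 0.4765).
e_1·v_3 = (-0.8000)·(-4) + 0.2000·(-1) + 0.4000·4 + 0.4000·3 = 5.8000; e_2·v_3 = 0.1300·(-4) + (-0.8448)·(-1) + 0.2058·4 + 0.4765·3 = 2.5777.
u_3 = v_3 − 5.8000·e_1 − 2.5777·e_2 = (0.3050, 0.0176, 1.1496, -0.5484).
‖u_3‖ = 1.3098, so e_3 = (0.2329, 0.0134, 0.8777, -0.4187).
Qᵀb = (1.0000, 2.5452, -1.8024).
Back-substitute: x_3 = -1.8024/1.3098 = -1.3761.
x_2 = (2.5452 − 2.5777·(-1.3761))/3.6932 = 1.6496.
x_1 = (1.0000 − 0.6000·1.6496 − 5.8000·(-1.3761))/5.0000 = 1.5983.

x = (1.5983, 1.6496, -1.3761)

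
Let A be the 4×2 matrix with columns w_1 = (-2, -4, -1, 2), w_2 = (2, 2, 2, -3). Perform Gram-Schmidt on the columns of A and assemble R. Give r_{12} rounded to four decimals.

w_1 = (-2, -4, -1, 2); ‖w_1‖ = 5.0000, so q_1 = (-0.4000, -0.8000, -0.2000, 0.4000).
r_{12} = q_1·w_2 = -4.0000.

r_{12} = -4.0000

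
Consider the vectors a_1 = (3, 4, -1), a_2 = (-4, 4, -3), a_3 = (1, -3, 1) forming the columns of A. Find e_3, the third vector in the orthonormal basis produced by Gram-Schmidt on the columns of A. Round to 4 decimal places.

e_1 = a_1/‖a_1‖ = (3, 4, -1)/5.0990 = (0.5883, 0.7845, -0.1961).
r_{12} = e_1·a_2 = 1.3728.
u_2 = a_2 − 1.3728·e_1 = (-4.8077, 2.9231, -2.7308).
‖u_2‖ = 6.2542, so e_2 = (-0.7687, 0.4674, -0.4366).
r_{13} = e_1·a_3 = -1.9612; r_{23} = e_2·a_3 = -2.6075.
u_3 = a_3 + 1.9612·e_1 + 2.6075·e_2 = (0.1495, -0.2429, -0.5231).
‖u_3‖ = 0.5958, so e_3 = (0.2509, -0.4076, -0.8780).

e_3 = (0.2509, -0.4076, -0.8780)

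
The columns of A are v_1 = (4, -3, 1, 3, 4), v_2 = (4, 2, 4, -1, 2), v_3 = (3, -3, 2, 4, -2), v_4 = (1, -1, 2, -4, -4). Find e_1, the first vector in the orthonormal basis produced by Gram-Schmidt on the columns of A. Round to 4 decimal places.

v_1 = (4, -3, 1, 3, 4); ‖v_1‖ = 7.1414, so e_1 = (0.5601, -0.4201, 0.1400, 0.4201, 0.5601).

e_1 = (0.5601, -0.4201, 0.1400, 0.4201, 0.5601)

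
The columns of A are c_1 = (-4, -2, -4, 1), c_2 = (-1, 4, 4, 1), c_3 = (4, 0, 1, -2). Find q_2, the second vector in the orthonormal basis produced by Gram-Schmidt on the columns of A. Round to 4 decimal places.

q_2 = (-0.6203, 0.6038, 0.3952, 0.3074)

c_1 = (-4, -2, -4, 1); ‖c_1‖ = 6.0828, so q_1 = (-0.6576, -0.3288, -0.6576, 0.1644).
q_1·c_2 = (-0.6576)·(-1) + (-0.3288)·4 + (-0.6576)·4 + 0.1644·1 = -3.1236.
u_2 = c_2 + 3.1236·q_1 = (-3.0541, 2.9730, 1.9459, 1.5135).
‖u_2‖ = 4.9237, so q_2 = (-0.6203, 0.6038, 0.3952, 0.3074).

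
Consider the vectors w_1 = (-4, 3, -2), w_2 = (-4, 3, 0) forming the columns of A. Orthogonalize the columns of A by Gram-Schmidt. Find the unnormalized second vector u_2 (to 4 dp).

u_2 = (-0.5517, 0.4138, 1.7241)

w_1 = (-4, 3, -2); ‖w_1‖ = 5.3852, so q_1 = (-0.7428, 0.5571, -0.3714).
q_1·w_2 = (-0.7428)·(-4) + 0.5571·3 + (-0.3714)·0 = 4.6424.
u_2 = w_2 − 4.6424·q_1 = (-0.5517, 0.4138, 1.7241).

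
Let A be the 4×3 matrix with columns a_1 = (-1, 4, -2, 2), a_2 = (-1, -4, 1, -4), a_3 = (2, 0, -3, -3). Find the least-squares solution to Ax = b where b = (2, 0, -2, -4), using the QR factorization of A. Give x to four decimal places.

a_1 = (-1, 4, -2, 2); ‖a_1‖ = 5.0000, so q_1 = (-0.2000, 0.8000, -0.4000, 0.4000).
q_1·a_2 = (-0.2000)·(-1) + 0.8000·(-4) + (-0.4000)·1 + 0.4000·(-4) = -5.0000.
u_2 = a_2 + 5.0000·q_1 = (-2.0000, 0.0000, -1.0000, -2.0000).
‖u_2‖ = 3.0000, so q_2 = (-0.6667, 0.0000, -0.3333, -0.6667).
q_1·a_3 = (-0.2000)·2 + 0.8000·0 + (-0.4000)·(-3) + 0.4000·(-3) = -0.4000; q_2·a_3 = (-0.6667)·2 + 0.0000·0 + (-0.3333)·(-3) + (-0.6667)·(-3) = 1.6667.
u_3 = a_3 + 0.4000·q_1 − 1.6667·q_2 = (3.0311, 0.3200, -2.6044, -1.7289).
‖u_3‖ = 4.3660, so q_3 = (0.6942, 0.0733, -0.5965, -0.3960).
Qᵀb = (-1.2000, 2.0000, 4.1655).
Back-substitute: x_3 = 4.1655/4.3660 = 0.9541.
x_2 = (2.0000 − 1.6667·0.9541)/3.0000 = 0.1366.
x_1 = (-1.2000 + 5.0000·0.1366 + 0.4000·0.9541)/5.0000 = -0.0270.

x = (-0.0270, 0.1366, 0.9541)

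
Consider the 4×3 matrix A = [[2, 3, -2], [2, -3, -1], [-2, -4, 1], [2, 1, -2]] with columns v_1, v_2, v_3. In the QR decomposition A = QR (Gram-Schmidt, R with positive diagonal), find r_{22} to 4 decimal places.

e_1 = v_1/‖v_1‖ = (2, 2, -2, 2)/4.0000 = (0.5000, 0.5000, -0.5000, 0.5000).
r_{12} = e_1·v_2 = 2.5000.
u_2 = v_2 − 2.5000·e_1 = (1.7500, -4.2500, -2.7500, -0.2500).
r_{22} = ‖u_2‖ = 5.3619.

r_{22} = 5.3619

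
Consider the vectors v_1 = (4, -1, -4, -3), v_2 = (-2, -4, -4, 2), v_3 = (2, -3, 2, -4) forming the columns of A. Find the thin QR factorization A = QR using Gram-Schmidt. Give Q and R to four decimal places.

v_1 = (4, -1, -4, -3); ‖v_1‖ = 6.4807, so e_1 = (0.6172, -0.1543, -0.6172, -0.4629).
e_1·v_2 = 0.6172·(-2) + (-0.1543)·(-4) + (-0.6172)·(-4) + (-0.4629)·2 = 0.9258.
u_2 = v_2 − 0.9258·e_1 = (-2.5714, -3.8571, -3.4286, 2.4286).
‖u_2‖ = 6.2564, so e_2 = (-0.4110, -0.6165, -0.5480, 0.3882).
e_1·v_3 = 0.6172·2 + (-0.1543)·(-3) + (-0.6172)·2 + (-0.4629)·(-4) = 2.3146; e_2·v_3 = (-0.4110)·2 + (-0.6165)·(-3) + (-0.5480)·2 + 0.3882·(-4) = -1.6212.
u_3 = v_3 − 2.3146·e_1 + 1.6212·e_2 = (-0.0949, -3.6423, 2.5401, -2.2993).
‖u_3‖ = 5.0015, so e_3 = (-0.0190, -0.7283, 0.5079, -0.4597).

Q = [[0.6172, -0.4110, -0.0190], [-0.1543, -0.6165, -0.7283], [-0.6172, -0.5480, 0.5079], [-0.4629, 0.3882, -0.4597]], R = [[6.4807, 0.9258, 2.3146], [0.0000, 6.2564, -1.6212], [0.0000, 0.0000, 5.0015]]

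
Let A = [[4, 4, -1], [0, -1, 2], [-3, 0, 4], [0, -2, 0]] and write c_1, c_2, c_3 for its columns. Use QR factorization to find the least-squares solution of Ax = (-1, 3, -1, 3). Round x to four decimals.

x = (1.4049, -1.4622, 0.7955)

e_1 = c_1/‖c_1‖ = (4, 0, -3, 0)/5.0000 = (0.8000, 0.0000, -0.6000, 0.0000).
r_{12} = e_1·c_2 = 3.2000.
u_2 = c_2 − 3.2000·e_1 = (1.4400, -1.0000, 1.9200, -2.0000).
‖u_2‖ = 3.2802, so e_2 = (0.4390, -0.3049, 0.5853, -0.6097).
r_{13} = e_1·c_3 = -3.2000; r_{23} = e_2·c_3 = 1.2926.
u_3 = c_3 + 3.2000·e_1 − 1.2926·e_2 = (0.9926, 2.3941, 1.3234, 0.7881).
‖u_3‖ = 3.0148, so e_3 = (0.3292, 0.7941, 0.4390, 0.2614).
Qᵀb = (-0.2000, -3.7680, 2.3983).
Back-substitute: x_3 = 2.3983/3.0148 = 0.7955.
x_2 = (-3.7680 − 1.2926·0.7955)/3.2802 = -1.4622.
x_1 = (-0.2000 − 3.2000·(-1.4622) + 3.2000·0.7955)/5.0000 = 1.4049.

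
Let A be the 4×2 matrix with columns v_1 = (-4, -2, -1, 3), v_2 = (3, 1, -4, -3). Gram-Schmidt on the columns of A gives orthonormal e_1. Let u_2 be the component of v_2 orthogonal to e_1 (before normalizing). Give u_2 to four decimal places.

v_1 = (-4, -2, -1, 3); ‖v_1‖ = 5.4772, so e_1 = (-0.7303, -0.3651, -0.1826, 0.5477).
e_1·v_2 = (-0.7303)·3 + (-0.3651)·1 + (-0.1826)·(-4) + 0.5477·(-3) = -3.4689.
u_2 = v_2 + 3.4689·e_1 = (0.4667, -0.2667, -4.6333, -1.1000).

u_2 = (0.4667, -0.2667, -4.6333, -1.1000)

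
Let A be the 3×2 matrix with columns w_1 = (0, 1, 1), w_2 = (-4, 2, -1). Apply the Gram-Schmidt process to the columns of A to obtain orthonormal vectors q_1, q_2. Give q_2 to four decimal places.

q_2 = (-0.8835, 0.3313, -0.3313)

q_1 = w_1/‖w_1‖ = (0, 1, 1)/1.4142 = (0.0000, 0.7071, 0.7071).
r_{12} = q_1·w_2 = 0.7071.
u_2 = w_2 − 0.7071·q_1 = (-4.0000, 1.5000, -1.5000).
‖u_2‖ = 4.5277, so q_2 = (-0.8835, 0.3313, -0.3313).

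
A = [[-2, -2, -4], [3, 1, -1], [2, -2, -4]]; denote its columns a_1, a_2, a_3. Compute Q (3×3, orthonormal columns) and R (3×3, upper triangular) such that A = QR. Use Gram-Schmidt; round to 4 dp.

Q = [[-0.4851, -0.5659, -0.6667], [0.7276, 0.1617, -0.6667], [0.4851, -0.8085, 0.3333]], R = [[4.1231, 0.7276, -0.7276], [0.0000, 2.9104, 5.3358], [0.0000, 0.0000, 2.0000]]

a_1 = (-2, 3, 2); ‖a_1‖ = 4.1231, so q_1 = (-0.4851, 0.7276, 0.4851).
q_1·a_2 = (-0.4851)·(-2) + 0.7276·1 + 0.4851·(-2) = 0.7276.
u_2 = a_2 − 0.7276·q_1 = (-1.6471, 0.4706, -2.3529).
‖u_2‖ = 2.9104, so q_2 = (-0.5659, 0.1617, -0.8085).
q_1·a_3 = (-0.4851)·(-4) + 0.7276·(-1) + 0.4851·(-4) = -0.7276; q_2·a_3 = (-0.5659)·(-4) + 0.1617·(-1) + (-0.8085)·(-4) = 5.3358.
u_3 = a_3 + 0.7276·q_1 − 5.3358·q_2 = (-1.3333, -1.3333, 0.6667).
‖u_3‖ = 2.0000, so q_3 = (-0.6667, -0.6667, 0.3333).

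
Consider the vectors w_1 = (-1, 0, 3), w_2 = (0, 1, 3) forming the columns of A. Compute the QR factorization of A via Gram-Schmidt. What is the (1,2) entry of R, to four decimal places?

w_1 = (-1, 0, 3); ‖w_1‖ = 3.1623, so q_1 = (-0.3162, 0.0000, 0.9487).
r_{12} = q_1·w_2 = 2.8460.

r_{12} = 2.8460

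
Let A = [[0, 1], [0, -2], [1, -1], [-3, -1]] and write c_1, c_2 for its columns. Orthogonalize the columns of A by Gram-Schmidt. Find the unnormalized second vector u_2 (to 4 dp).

u_2 = (1.0000, -2.0000, -1.2000, -0.4000)

c_1 = (0, 0, 1, -3); ‖c_1‖ = 3.1623, so e_1 = (0.0000, 0.0000, 0.3162, -0.9487).
e_1·c_2 = 0.0000·1 + 0.0000·(-2) + 0.3162·(-1) + (-0.9487)·(-1) = 0.6325.
u_2 = c_2 − 0.6325·e_1 = (1.0000, -2.0000, -1.2000, -0.4000).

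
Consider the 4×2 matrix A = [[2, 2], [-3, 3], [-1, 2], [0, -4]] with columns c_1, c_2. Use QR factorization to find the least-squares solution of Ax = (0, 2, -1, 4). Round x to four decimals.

q_1 = c_1/‖c_1‖ = (2, -3, -1, 0)/3.7417 = (0.5345, -0.8018, -0.2673, 0.0000).
r_{12} = q_1·c_2 = -1.8708.
u_2 = c_2 + 1.8708·q_1 = (3.0000, 1.5000, 1.5000, -4.0000).
‖u_2‖ = 5.4314, so q_2 = (0.5523, 0.2762, 0.2762, -0.7365).
Qᵀb = (-1.3363, -2.6697).
Back-substitute: x_2 = -2.6697/5.4314 = -0.4915.
x_1 = (-1.3363 + 1.8708·(-0.4915))/3.7417 = -0.6029.

x = (-0.6029, -0.4915)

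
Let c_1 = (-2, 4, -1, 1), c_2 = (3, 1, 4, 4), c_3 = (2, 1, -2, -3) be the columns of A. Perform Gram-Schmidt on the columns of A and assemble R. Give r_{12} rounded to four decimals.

r_{12} = -0.4264

c_1 = (-2, 4, -1, 1); ‖c_1‖ = 4.6904, so q_1 = (-0.4264, 0.8528, -0.2132, 0.2132).
r_{12} = q_1·c_2 = -0.4264.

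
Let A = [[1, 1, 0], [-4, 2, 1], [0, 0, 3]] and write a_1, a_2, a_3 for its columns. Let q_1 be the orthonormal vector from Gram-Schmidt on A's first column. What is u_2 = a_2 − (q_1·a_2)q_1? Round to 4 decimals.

u_2 = (1.4118, 0.3529, 0.0000)

a_1 = (1, -4, 0); ‖a_1‖ = 4.1231, so q_1 = (0.2425, -0.9701, 0.0000).
q_1·a_2 = 0.2425·1 + (-0.9701)·2 + 0.0000·0 = -1.6977.
u_2 = a_2 + 1.6977·q_1 = (1.4118, 0.3529, 0.0000).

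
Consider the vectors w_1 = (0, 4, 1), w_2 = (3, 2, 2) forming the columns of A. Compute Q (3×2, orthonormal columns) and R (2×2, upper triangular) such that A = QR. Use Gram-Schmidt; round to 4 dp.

w_1 = (0, 4, 1); ‖w_1‖ = 4.1231, so q_1 = (0.0000, 0.9701, 0.2425).
q_1·w_2 = 0.0000·3 + 0.9701·2 + 0.2425·2 = 2.4254.
u_2 = w_2 − 2.4254·q_1 = (3.0000, -0.3529, 1.4118).
‖u_2‖ = 3.3343, so q_2 = (0.8997, -0.1059, 0.4234).

Q = [[0.0000, 0.8997], [0.9701, -0.1059], [0.2425, 0.4234]], R = [[4.1231, 2.4254], [0.0000, 3.3343]]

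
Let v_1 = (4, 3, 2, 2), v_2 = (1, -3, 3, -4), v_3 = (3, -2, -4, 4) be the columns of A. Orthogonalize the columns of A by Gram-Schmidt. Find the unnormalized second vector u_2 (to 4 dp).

u_2 = (1.8485, -2.3636, 3.4242, -3.5758)

q_1 = v_1/‖v_1‖ = (4, 3, 2, 2)/5.7446 = (0.6963, 0.5222, 0.3482, 0.3482).
r_{12} = q_1·v_2 = -1.2185.
u_2 = v_2 + 1.2185·q_1 = (1.8485, -2.3636, 3.4242, -3.5758).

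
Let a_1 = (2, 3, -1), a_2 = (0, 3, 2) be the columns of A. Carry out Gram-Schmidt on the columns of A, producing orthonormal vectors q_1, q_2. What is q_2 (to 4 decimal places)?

q_2 = (-0.3244, 0.4867, 0.8111)

q_1 = a_1/‖a_1‖ = (2, 3, -1)/3.7417 = (0.5345, 0.8018, -0.2673).
r_{12} = q_1·a_2 = 1.8708.
u_2 = a_2 − 1.8708·q_1 = (-1.0000, 1.5000, 2.5000).
‖u_2‖ = 3.0822, so q_2 = (-0.3244, 0.4867, 0.8111).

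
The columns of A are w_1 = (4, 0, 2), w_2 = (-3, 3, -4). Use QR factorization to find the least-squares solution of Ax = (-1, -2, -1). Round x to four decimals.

x = (-0.6571, -0.3571)

e_1 = w_1/‖w_1‖ = (4, 0, 2)/4.4721 = (0.8944, 0.0000, 0.4472).
r_{12} = e_1·w_2 = -4.4721.
u_2 = w_2 + 4.4721·e_1 = (1.0000, 3.0000, -2.0000).
‖u_2‖ = 3.7417, so e_2 = (0.2673, 0.8018, -0.5345).
Qᵀb = (-1.3416, -1.3363).
Back-substitute: x_2 = -1.3363/3.7417 = -0.3571.
x_1 = (-1.3416 + 4.4721·(-0.3571))/4.4721 = -0.6571.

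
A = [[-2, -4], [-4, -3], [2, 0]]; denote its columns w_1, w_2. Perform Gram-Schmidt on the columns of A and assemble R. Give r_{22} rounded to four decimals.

r_{22} = 2.8868

e_1 = w_1/‖w_1‖ = (-2, -4, 2)/4.8990 = (-0.4082, -0.8165, 0.4082).
r_{12} = e_1·w_2 = 4.0825.
u_2 = w_2 − 4.0825·e_1 = (-2.3333, 0.3333, -1.6667).
r_{22} = ‖u_2‖ = 2.8868.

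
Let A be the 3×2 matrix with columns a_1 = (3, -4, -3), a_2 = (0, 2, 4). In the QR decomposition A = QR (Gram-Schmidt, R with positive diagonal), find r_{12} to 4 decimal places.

a_1 = (3, -4, -3); ‖a_1‖ = 5.8310, so q_1 = (0.5145, -0.6860, -0.5145).
r_{12} = q_1·a_2 = -3.4300.

r_{12} = -3.4300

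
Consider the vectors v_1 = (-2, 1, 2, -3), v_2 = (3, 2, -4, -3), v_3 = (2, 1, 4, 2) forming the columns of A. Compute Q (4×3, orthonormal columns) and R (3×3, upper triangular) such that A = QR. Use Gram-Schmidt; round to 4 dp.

e_1 = v_1/‖v_1‖ = (-2, 1, 2, -3)/4.2426 = (-0.4714, 0.2357, 0.4714, -0.7071).
r_{12} = e_1·v_2 = -0.7071.
u_2 = v_2 + 0.7071·e_1 = (2.6667, 2.1667, -3.6667, -3.5000).
‖u_2‖ = 6.1237, so e_2 = (0.4355, 0.3538, -0.5988, -0.5715).
r_{13} = e_1·v_3 = -0.2357; r_{23} = e_2·v_3 = -2.3134.
u_3 = v_3 + 0.2357·e_1 + 2.3134·e_2 = (2.8963, 1.8741, 2.7259, 0.5111).
‖u_3‖ = 4.4264, so e_3 = (0.6543, 0.4234, 0.6158, 0.1155).

Q = [[-0.4714, 0.4355, 0.6543], [0.2357, 0.3538, 0.4234], [0.4714, -0.5988, 0.6158], [-0.7071, -0.5715, 0.1155]], R = [[4.2426, -0.7071, -0.2357], [0.0000, 6.1237, -2.3134], [0.0000, 0.0000, 4.4264]]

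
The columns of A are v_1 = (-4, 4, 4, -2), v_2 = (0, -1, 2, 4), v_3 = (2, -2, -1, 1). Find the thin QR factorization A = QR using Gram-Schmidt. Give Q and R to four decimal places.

v_1 = (-4, 4, 4, -2); ‖v_1‖ = 7.2111, so q_1 = (-0.5547, 0.5547, 0.5547, -0.2774).
q_1·v_2 = (-0.5547)·0 + 0.5547·(-1) + 0.5547·2 + (-0.2774)·4 = -0.5547.
u_2 = v_2 + 0.5547·q_1 = (-0.3077, -0.6923, 2.3077, 3.8462).
‖u_2‖ = 4.5489, so q_2 = (-0.0676, -0.1522, 0.5073, 0.8455).
q_1·v_3 = (-0.5547)·2 + 0.5547·(-2) + 0.5547·(-1) + (-0.2774)·1 = -3.0509; q_2·v_3 = (-0.0676)·2 + (-0.1522)·(-2) + 0.5073·(-1) + 0.8455·1 = 0.5073.
u_3 = v_3 + 3.0509·q_1 − 0.5073·q_2 = (0.3420, -0.2305, 0.4349, -0.2751).
‖u_3‖ = 0.6595, so q_3 = (0.5186, -0.3495, 0.6595, -0.4171).

Q = [[-0.5547, -0.0676, 0.5186], [0.5547, -0.1522, -0.3495], [0.5547, 0.5073, 0.6595], [-0.2774, 0.8455, -0.4171]], R = [[7.2111, -0.5547, -3.0509], [0.0000, 4.5489, 0.5073], [0.0000, 0.0000, 0.6595]]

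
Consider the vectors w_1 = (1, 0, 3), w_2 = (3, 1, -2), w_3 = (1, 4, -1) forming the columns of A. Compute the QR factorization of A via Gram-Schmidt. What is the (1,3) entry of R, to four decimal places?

w_1 = (1, 0, 3); ‖w_1‖ = 3.1623, so q_1 = (0.3162, 0.0000, 0.9487).
r_{13} = q_1·w_3 = -0.6325.

r_{13} = -0.6325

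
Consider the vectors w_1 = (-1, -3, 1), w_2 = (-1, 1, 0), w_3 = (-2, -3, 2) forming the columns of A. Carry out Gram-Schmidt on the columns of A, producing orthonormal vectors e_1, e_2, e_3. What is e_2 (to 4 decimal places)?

w_1 = (-1, -3, 1); ‖w_1‖ = 3.3166, so e_1 = (-0.3015, -0.9045, 0.3015).
e_1·w_2 = (-0.3015)·(-1) + (-0.9045)·1 + 0.3015·0 = -0.6030.
u_2 = w_2 + 0.6030·e_1 = (-1.1818, 0.4545, 0.1818).
‖u_2‖ = 1.2792, so e_2 = (-0.9239, 0.3553, 0.1421).

e_2 = (-0.9239, 0.3553, 0.1421)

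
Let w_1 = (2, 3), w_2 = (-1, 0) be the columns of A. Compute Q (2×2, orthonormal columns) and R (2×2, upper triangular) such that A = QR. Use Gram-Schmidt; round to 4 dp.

Q = [[0.5547, -0.8321], [0.8321, 0.5547]], R = [[3.6056, -0.5547], [0.0000, 0.8321]]

w_1 = (2, 3); ‖w_1‖ = 3.6056, so q_1 = (0.5547, 0.8321).
q_1·w_2 = 0.5547·(-1) + 0.8321·0 = -0.5547.
u_2 = w_2 + 0.5547·q_1 = (-0.6923, 0.4615).
‖u_2‖ = 0.8321, so q_2 = (-0.8321, 0.5547).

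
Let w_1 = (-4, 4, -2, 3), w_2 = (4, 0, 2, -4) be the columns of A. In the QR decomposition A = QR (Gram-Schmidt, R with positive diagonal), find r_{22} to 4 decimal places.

w_1 = (-4, 4, -2, 3); ‖w_1‖ = 6.7082, so e_1 = (-0.5963, 0.5963, -0.2981, 0.4472).
e_1·w_2 = (-0.5963)·4 + 0.5963·0 + (-0.2981)·2 + 0.4472·(-4) = -4.7703.
u_2 = w_2 + 4.7703·e_1 = (1.1556, 2.8444, 0.5778, -1.8667).
r_{22} = ‖u_2‖ = 3.6393.

r_{22} = 3.6393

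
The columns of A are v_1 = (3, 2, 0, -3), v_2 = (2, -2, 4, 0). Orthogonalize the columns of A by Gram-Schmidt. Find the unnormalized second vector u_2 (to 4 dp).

v_1 = (3, 2, 0, -3); ‖v_1‖ = 4.6904, so q_1 = (0.6396, 0.4264, 0.0000, -0.6396).
q_1·v_2 = 0.6396·2 + 0.4264·(-2) + 0.0000·4 + (-0.6396)·0 = 0.4264.
u_2 = v_2 − 0.4264·q_1 = (1.7273, -2.1818, 4.0000, 0.2727).

u_2 = (1.7273, -2.1818, 4.0000, 0.2727)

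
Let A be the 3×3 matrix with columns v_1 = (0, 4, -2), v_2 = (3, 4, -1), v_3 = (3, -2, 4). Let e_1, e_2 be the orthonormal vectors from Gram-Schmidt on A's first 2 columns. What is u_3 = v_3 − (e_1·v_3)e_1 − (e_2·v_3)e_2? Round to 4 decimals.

u_3 = (-0.4898, 0.7347, 1.4694)

e_1 = v_1/‖v_1‖ = (0, 4, -2)/4.4721 = (0.0000, 0.8944, -0.4472).
r_{12} = e_1·v_2 = 4.0249.
u_2 = v_2 − 4.0249·e_1 = (3.0000, 0.4000, 0.8000).
‖u_2‖ = 3.1305, so e_2 = (0.9583, 0.1278, 0.2556).
r_{13} = e_1·v_3 = -3.5777; r_{23} = e_2·v_3 = 3.6416.
u_3 = v_3 + 3.5777·e_1 − 3.6416·e_2 = (-0.4898, 0.7347, 1.4694).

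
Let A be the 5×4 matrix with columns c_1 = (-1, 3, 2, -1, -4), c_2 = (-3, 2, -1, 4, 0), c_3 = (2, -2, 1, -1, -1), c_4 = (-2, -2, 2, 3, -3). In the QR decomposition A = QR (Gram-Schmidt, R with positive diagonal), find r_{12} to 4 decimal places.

c_1 = (-1, 3, 2, -1, -4); ‖c_1‖ = 5.5678, so e_1 = (-0.1796, 0.5388, 0.3592, -0.1796, -0.7184).
r_{12} = e_1·c_2 = 0.5388.

r_{12} = 0.5388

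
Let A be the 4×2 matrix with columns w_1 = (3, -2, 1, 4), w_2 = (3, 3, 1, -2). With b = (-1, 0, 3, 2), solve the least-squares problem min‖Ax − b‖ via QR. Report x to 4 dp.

x = (0.2493, -0.1306)

w_1 = (3, -2, 1, 4); ‖w_1‖ = 5.4772, so e_1 = (0.5477, -0.3651, 0.1826, 0.7303).
e_1·w_2 = 0.5477·3 + (-0.3651)·3 + 0.1826·1 + 0.7303·(-2) = -0.7303.
u_2 = w_2 + 0.7303·e_1 = (3.4000, 2.7333, 1.1333, -1.4667).
‖u_2‖ = 4.7399, so e_2 = (0.7173, 0.5767, 0.2391, -0.3094).
Qᵀb = (1.4606, -0.6189).
Back-substitute: x_2 = -0.6189/4.7399 = -0.1306.
x_1 = (1.4606 + 0.7303·(-0.1306))/5.4772 = 0.2493.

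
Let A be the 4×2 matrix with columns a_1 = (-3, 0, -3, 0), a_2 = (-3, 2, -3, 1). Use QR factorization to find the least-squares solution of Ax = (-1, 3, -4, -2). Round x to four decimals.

x = (0.0333, 0.8000)

a_1 = (-3, 0, -3, 0); ‖a_1‖ = 4.2426, so q_1 = (-0.7071, 0.0000, -0.7071, 0.0000).
q_1·a_2 = (-0.7071)·(-3) + 0.0000·2 + (-0.7071)·(-3) + 0.0000·1 = 4.2426.
u_2 = a_2 − 4.2426·q_1 = (0.0000, 2.0000, 0.0000, 1.0000).
‖u_2‖ = 2.2361, so q_2 = (0.0000, 0.8944, 0.0000, 0.4472).
Qᵀb = (3.5355, 1.7889).
Back-substitute: x_2 = 1.7889/2.2361 = 0.8000.
x_1 = (3.5355 − 4.2426·0.8000)/4.2426 = 0.0333.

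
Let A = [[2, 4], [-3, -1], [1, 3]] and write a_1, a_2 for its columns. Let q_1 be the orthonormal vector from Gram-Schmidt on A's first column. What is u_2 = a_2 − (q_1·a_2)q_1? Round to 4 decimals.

u_2 = (2.0000, 2.0000, 2.0000)

a_1 = (2, -3, 1); ‖a_1‖ = 3.7417, so q_1 = (0.5345, -0.8018, 0.2673).
q_1·a_2 = 0.5345·4 + (-0.8018)·(-1) + 0.2673·3 = 3.7417.
u_2 = a_2 − 3.7417·q_1 = (2.0000, 2.0000, 2.0000).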